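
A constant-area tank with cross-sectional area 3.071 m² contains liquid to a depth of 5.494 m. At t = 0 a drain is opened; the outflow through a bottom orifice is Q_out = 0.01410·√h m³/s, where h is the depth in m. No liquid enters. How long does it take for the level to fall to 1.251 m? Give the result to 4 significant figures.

Volume balance on the tank: A dh/dt = −0.01410 √h.
∫ h^(−1/2) dh = −(0.01410/A) ∫ dt, giving 2√h = 2√h₀ − (0.01410/A) t.
t = 2A(√h₀ − √h)/0.01410 = 2·3.071·(√5.494 − √1.251)/0.01410
  = 6.14200 × (2.34393 − 1.11848) / 0.01410 = 533.808 s.

533.8 s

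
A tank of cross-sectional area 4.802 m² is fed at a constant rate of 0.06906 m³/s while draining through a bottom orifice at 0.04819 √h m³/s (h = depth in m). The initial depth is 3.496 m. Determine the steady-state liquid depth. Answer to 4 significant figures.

A dh/dt = Q_in − 0.04819 √h. Steady state requires inflow = outflow:
Q_in = 0.04819 √h_ss ⇒ √h_ss = 0.06906/0.04819 = 1.43308.
h_ss = 1.43308² = 2.05371 m. (Since h₀ = 3.496 m > h_ss, the level will fall toward this value.)

2.054 m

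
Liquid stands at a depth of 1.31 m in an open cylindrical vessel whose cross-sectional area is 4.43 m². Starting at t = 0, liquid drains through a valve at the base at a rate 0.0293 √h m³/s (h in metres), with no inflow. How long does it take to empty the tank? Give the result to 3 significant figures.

346 s

With no inflow, A dh/dt = −0.0293 √h.
This is separable: 2 d(√h)/dt = −0.0293/A, so √h = √h₀ − (0.0293/(2A)) t.
Set h = 0: 2√h₀ = (0.0293/A) t_empty ⇒ t_empty = 2A√h₀/0.0293.
t_empty = 2·4.43·√1.31/0.0293 = 8.8600·1.1446/0.0293 = 346.10 s.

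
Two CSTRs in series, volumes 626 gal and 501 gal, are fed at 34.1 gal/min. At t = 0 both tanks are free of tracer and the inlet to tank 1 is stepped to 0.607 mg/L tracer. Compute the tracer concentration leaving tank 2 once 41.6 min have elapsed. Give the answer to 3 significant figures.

0.435 mg/L

Each tank obeys Vᵢ dCᵢ/dt = Q(Cᵢ₋₁ − Cᵢ), so τᵢ = Vᵢ/Q.
τ₁ = 626/34.1 = 18.358 min; τ₂ = 501/34.1 = 14.692 min.
Tank 1: C₁ = C_in(1 − e^(−t/τ₁)). Tank 2 (τ₁ ≠ τ₂): C₂ = C_in[1 − (τ₁ e^(−t/τ₁) − τ₂ e^(−t/τ₂))/(τ₁ − τ₂)].
At t = 41.6: e^(−t/τ₁) = 0.10372, e^(−t/τ₂) = 0.058927.
C₂ = 0.607·[1 − (18.358·0.10372 − 14.692·0.058927)/(3.6657)] = 0.607·0.71675 = 0.43507 mg/L.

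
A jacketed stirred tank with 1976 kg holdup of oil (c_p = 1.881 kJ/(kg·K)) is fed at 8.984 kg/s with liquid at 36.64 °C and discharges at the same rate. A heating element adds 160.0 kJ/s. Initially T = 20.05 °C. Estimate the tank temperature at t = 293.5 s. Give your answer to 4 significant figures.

M c_p dT/dt = ṁ c_p (T_in − T) + Q̇.
τ = M/ṁ = 219.947 s; T_ss = T_in + Q̇/(ṁ c_p) = 36.64 + 160.0/(8.984·1.881) = 46.1081 °C.
T approaches T_ss exponentially: T(t) = T_ss + (T₀ − T_ss) e^(−t/τ).
T(293.5) = 46.1081 + (-26.0581)·e^(−293.5/219.947) = 46.1081 + (-26.0581)·0.263312 = 39.2467 °C.

39.25 °C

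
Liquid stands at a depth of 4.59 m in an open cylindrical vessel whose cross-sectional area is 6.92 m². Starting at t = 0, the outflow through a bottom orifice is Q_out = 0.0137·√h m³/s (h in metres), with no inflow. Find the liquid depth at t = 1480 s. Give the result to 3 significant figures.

0.459 m

Accumulation of liquid (constant cross-section A): A dh/dt = −0.0137 √h.
Separate and integrate: 2(√h − √h₀) = −(0.0137/A) t.
√h = √4.59 − 0.0137·1480/(2·6.92) = 2.1424 − 1.4650 = 0.67740.
h = 0.67740² = 0.45887 m.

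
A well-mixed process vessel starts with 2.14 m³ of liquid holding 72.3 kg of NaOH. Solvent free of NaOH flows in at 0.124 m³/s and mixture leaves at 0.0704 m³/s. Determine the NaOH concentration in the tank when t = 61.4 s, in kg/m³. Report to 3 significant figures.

3.92 kg/m³

Let m(t) be the amount of NaOH. Volume: V(t) = V₀ + (Q_in − Q_out) t = 2.14 + 0.053600 t; V(61.4) = 5.4310 m³.
Solute balance: dm/dt = 0 − Q_out C = −Q_out m/V(t).
Separate: dm/m = −Q_out dt/V(t) ⇒ ln(m/m₀) = −(Q_out/(Q_in−Q_out)) ln(V/V₀).
m = m₀ (V₀/V)^(Q_out/(Q_in−Q_out)) = 72.3 × (2.14/5.4310)^(1.3134) = 21.276 kg.
C = m/V = 21.276/5.4310 = 3.9175 kg/m³.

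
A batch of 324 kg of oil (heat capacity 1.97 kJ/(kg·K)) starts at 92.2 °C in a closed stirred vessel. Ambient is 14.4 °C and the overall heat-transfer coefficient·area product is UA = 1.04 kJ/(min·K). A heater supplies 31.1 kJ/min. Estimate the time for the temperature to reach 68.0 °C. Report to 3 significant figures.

Lumped-capacitance energy balance: M c_p dT/dt = UA(T_amb − T) + Q̇.
τ = M c_p/UA = 613.73 min; T_ss = T_amb + Q̇/UA = 14.4 + 31.1/1.04 = 44.304 °C.
T(t) = T_ss + (T₀ − T_ss)e^(−t/τ); set T = 68.0:
t = −τ ln[(T − T_ss)/(T₀ − T_ss)] = −613.73 · ln(0.49474) = 431.90 min.

432 min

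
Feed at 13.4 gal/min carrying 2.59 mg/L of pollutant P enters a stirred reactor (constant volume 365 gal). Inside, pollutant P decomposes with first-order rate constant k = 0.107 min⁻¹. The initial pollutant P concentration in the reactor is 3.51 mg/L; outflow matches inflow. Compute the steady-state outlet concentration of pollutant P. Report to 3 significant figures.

0.662 mg/L

V dC/dt = Q(C_in − C) − k V C.
Steady state (dC/dt = 0): C_ss = Q C_in/(Q + kV) = C_in/(1 + kV/Q).
C_ss = 13.4·2.59/(13.4 + 0.107·365) = 34.706/52.455 = 0.66163 mg/L.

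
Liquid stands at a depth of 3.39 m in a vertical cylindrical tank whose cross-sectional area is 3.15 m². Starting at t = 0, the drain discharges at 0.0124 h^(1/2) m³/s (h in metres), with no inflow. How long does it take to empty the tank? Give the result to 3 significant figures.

Accumulation of liquid (constant cross-section A): A dh/dt = −0.0124 √h.
This is separable: 2 d(√h)/dt = −0.0124/A, so √h = √h₀ − (0.0124/(2A)) t.
Tank is empty when √h = 0: t_empty = 2A√h₀/0.0124.
t_empty = 2·3.15·√3.39/0.0124 = 6.3000·1.8412/0.0124 = 935.45 s.

935 s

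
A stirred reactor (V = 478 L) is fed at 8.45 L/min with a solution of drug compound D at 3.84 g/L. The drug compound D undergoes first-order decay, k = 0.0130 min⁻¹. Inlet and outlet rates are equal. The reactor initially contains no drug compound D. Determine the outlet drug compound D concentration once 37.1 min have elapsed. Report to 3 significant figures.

Species balance: V dC/dt = Q C_in − Q C − k V C.
This is linear with rate a = Q/V + k = 0.030678 min⁻¹.
C_ss = Q C_in/(Q + kV) = 2.2128 g/L; C(t) = C_ss + (C₀ − C_ss) e^(−a t).
C(37.1) = 2.2128 + (-2.2128)·e^(−0.030678·37.1) = 2.2128 + (-2.2128)·0.32041 = 1.5038 g/L.

1.50 g/L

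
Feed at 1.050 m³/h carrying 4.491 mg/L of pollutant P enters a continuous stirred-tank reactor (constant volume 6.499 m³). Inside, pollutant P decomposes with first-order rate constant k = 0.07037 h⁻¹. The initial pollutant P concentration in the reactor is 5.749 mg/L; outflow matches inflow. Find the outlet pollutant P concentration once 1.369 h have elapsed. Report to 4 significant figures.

Accumulation = in − out − consumed: V dC/dt = Q C_in − Q C − k V C.
This is linear with rate a = Q/V + k = 0.231933 h⁻¹.
C_ss = Q C_in/(Q + kV) = 3.12840 mg/L; C(t) = C_ss + (C₀ − C_ss) e^(−a t).
C(1.369) = 3.12840 + (2.62060)·e^(−0.231933·1.369) = 3.12840 + (2.62060)·0.727955 = 5.03608 mg/L.

5.036 mg/L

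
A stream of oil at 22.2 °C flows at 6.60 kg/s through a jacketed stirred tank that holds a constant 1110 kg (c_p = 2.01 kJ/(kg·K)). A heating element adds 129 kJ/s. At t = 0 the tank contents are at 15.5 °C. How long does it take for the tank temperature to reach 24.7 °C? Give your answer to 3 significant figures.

138 s

M c_p dT/dt = ṁ c_p (T_in − T) + Q̇.
τ = M/ṁ = 168.18 s; T_ss = T_in + Q̇/(ṁ c_p) = 31.924 °C.
T(t) = T_ss + (T₀ − T_ss) e^(−t/τ). Set T = 24.7:
e^(−t/τ) = (24.7 − 31.924)/(15.5 − 31.924) = 0.43985
t = −168.18 · ln(0.43985) = 138.13 s.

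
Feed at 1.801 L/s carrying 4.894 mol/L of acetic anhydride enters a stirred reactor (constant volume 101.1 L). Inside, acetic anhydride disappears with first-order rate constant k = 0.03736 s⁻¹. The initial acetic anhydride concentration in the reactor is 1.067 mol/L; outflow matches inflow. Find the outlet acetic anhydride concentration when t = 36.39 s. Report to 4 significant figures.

1.511 mol/L

Species balance: V dC/dt = Q C_in − Q C − k V C.
This is linear with rate a = Q/V + k = 0.0551740 s⁻¹.
C_ss = Q C_in/(Q + kV) = 1.58013 mol/L; C(t) = C_ss + (C₀ − C_ss) e^(−a t).
C(36.39) = 1.58013 + (-0.513126)·e^(−0.0551740·36.39) = 1.58013 + (-0.513126)·0.134286 = 1.51122 mol/L.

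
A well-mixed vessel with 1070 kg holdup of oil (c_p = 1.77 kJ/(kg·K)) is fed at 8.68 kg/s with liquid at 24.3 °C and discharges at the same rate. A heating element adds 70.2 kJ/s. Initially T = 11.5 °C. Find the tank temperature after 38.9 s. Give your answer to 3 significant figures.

First-law balance (no shaft work): M c_p dT/dt = ṁ c_p (T_in − T) + 70.2.
τ = M/ṁ = 123.27 s; T_ss = T_in + Q̇/(ṁ c_p) = 24.3 + 70.2/(8.68·1.77) = 28.869 °C.
This is linear first-order; T(t) = T_ss + (T₀ − T_ss) e^(−t/τ).
T(38.9) = 28.869 + (-17.369)·e^(−38.9/123.27) = 28.869 + (-17.369)·0.72938 = 16.200 °C.

16.2 °C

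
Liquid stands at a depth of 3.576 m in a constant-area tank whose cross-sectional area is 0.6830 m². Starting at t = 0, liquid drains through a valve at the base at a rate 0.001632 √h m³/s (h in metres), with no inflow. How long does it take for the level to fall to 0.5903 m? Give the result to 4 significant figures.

939.7 s

With no inflow, A dh/dt = −0.001632 √h.
This is separable: 2 d(√h)/dt = −0.001632/A, so √h = √h₀ − (0.001632/(2A)) t.
t = 2A(√h₀ − √h)/0.001632 = 2·0.6830·(√3.576 − √0.5903)/0.001632
  = 1.36600 × (1.89103 − 0.768310) / 0.001632 = 939.729 s.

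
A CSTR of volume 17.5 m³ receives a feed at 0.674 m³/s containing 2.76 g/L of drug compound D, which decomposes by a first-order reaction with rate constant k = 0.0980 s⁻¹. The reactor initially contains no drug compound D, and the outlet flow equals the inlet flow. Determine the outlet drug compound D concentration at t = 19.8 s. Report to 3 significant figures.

V dC/dt = Q(C_in − C) − k V C.
This is linear with rate a = Q/V + k = 0.13651 s⁻¹.
C_ss = Q C_in/(Q + kV) = 0.77867 g/L; C(t) = C_ss + (C₀ − C_ss) e^(−a t).
C(19.8) = 0.77867 + (-0.77867)·e^(−0.13651·19.8) = 0.77867 + (-0.77867)·0.067005 = 0.72649 g/L.

0.726 g/L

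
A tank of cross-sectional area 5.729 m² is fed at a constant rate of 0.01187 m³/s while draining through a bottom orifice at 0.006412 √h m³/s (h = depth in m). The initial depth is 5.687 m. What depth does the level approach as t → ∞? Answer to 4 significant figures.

A dh/dt = Q_in − 0.006412 √h. Steady state requires inflow = outflow:
Q_in = 0.006412 √h_ss ⇒ √h_ss = 0.01187/0.006412 = 1.85122.
h_ss = 1.85122² = 3.42700 m. (Since h₀ = 5.687 m > h_ss, the level will fall toward this value.)

3.427 m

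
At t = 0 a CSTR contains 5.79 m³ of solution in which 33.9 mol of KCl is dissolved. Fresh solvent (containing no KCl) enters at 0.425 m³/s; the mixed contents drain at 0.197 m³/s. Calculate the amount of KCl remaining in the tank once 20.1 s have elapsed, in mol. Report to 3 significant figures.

Let m(t) be the amount of KCl. Volume: V(t) = V₀ + (Q_in − Q_out) t = 5.79 + 0.22800 t; V(20.1) = 10.373 m³.
Solute balance: dm/dt = 0 − Q_out C = −Q_out m/V(t).
Separate: dm/m = −Q_out dt/V(t) ⇒ ln(m/m₀) = −(Q_out/(Q_in−Q_out)) ln(V/V₀).
m = m₀ (V₀/V)^(Q_out/(Q_in−Q_out)) = 33.9 × (5.79/10.373)^(0.86404) = 20.484 mol.

20.5 mol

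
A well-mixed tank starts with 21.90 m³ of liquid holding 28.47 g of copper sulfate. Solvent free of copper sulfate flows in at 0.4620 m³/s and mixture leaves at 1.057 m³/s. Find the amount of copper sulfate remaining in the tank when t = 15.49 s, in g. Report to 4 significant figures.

10.79 g

Total volume: dV/dt = Q_in − Q_out = -0.595000 m³/s, so V(t) = 21.90 − 0.595000 t and V(15.49) = 12.6834 m³.
Solute balance: dm/dt = 0 − Q_out C = −Q_out m/V(t).
Separate: dm/m = −Q_out dt/V(t) ⇒ ln(m/m₀) = −(Q_out/(Q_in−Q_out)) ln(V/V₀).
m = m₀ (V₀/V)^(Q_out/(Q_in−Q_out)) = 28.47 × (21.90/12.6834)^(-1.77647) = 10.7894 g.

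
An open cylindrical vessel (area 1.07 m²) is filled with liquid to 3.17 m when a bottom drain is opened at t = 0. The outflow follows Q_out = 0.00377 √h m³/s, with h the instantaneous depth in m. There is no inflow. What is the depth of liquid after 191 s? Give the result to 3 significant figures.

2.09 m

A dh/dt = −Q_out = −0.00377 √h.
This is separable: 2 d(√h)/dt = −0.00377/A, so √h = √h₀ − (0.00377/(2A)) t.
√h = √3.17 − 0.00377·191/(2·1.07) = 1.7804 − 0.33648 = 1.4440.
h = 1.4440² = 2.0850 m.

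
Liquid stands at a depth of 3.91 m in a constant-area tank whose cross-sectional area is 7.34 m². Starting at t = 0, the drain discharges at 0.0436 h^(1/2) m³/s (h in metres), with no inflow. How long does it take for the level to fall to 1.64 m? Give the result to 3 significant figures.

235 s

With no inflow, A dh/dt = −0.0436 √h.
∫ h^(−1/2) dh = −(0.0436/A) ∫ dt, giving 2√h = 2√h₀ − (0.0436/A) t.
t = 2A(√h₀ − √h)/0.0436 = 2·7.34·(√3.91 − √1.64)/0.0436
  = 14.680 × (1.9774 − 1.2806) / 0.0436 = 234.59 s.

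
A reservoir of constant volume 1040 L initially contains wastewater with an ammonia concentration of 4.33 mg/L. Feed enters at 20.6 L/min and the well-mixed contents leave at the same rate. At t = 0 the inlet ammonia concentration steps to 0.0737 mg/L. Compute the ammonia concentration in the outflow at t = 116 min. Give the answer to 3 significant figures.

Accumulation = in − out for the solute gives V dC/dt = Q(C_in − C).
Rewrite as dC/dt + C/τ = C_in/τ, τ = V/Q = 50.485 min.
Solution: C(t) = C_in + (C₀ − C_in) e^(−t/τ).
C(116) = 0.0737 + (4.33 − 0.0737)·e^(−116/50.485) = 0.0737 + (4.2563)·0.10049 = 0.50142 mg/L.

0.501 mg/L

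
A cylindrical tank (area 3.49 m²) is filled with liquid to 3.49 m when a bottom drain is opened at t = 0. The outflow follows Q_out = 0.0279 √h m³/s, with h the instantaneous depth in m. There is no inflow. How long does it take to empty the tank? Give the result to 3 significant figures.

With no inflow, A dh/dt = −0.0279 √h.
This is separable: 2 d(√h)/dt = −0.0279/A, so √h = √h₀ − (0.0279/(2A)) t.
Tank is empty when √h = 0: t_empty = 2A√h₀/0.0279.
t_empty = 2·3.49·√3.49/0.0279 = 6.9800·1.8682/0.0279 = 467.37 s.

467 s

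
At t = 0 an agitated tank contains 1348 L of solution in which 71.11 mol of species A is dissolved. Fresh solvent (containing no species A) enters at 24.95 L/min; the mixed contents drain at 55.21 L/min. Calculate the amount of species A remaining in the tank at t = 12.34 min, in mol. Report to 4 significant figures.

Let m(t) be the amount of species A. Volume: V(t) = V₀ + (Q_in − Q_out) t = 1348 − 30.2600 t; V(12.34) = 974.592 L.
Solute balance: dm/dt = 0 − Q_out C = −Q_out m/V(t).
dm/m = −Q_out dt/(V₀ − 30.2600 t); integrating gives ln(m/m₀) = −(Q_out/(Q_in−Q_out)) ln(V/V₀).
m = m₀ (V₀/V)^(Q_out/(Q_in−Q_out)) = 71.11 × (1348/974.592)^(-1.82452) = 39.3473 mol.

39.35 mol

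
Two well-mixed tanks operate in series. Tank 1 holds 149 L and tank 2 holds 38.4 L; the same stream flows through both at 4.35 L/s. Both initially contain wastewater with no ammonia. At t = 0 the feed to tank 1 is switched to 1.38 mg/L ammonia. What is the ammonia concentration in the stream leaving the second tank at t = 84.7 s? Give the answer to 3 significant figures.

1.22 mg/L

Species balance on tank i: dCᵢ/dt = (Cᵢ₋₁ − Cᵢ)/τᵢ with τᵢ = Vᵢ/Q.
τ₁ = 149/4.35 = 34.253 s; τ₂ = 38.4/4.35 = 8.8276 s.
Tank 1: C₁ = C_in(1 − e^(−t/τ₁)). Tank 2 (τ₁ ≠ τ₂): C₂ = C_in[1 − (τ₁ e^(−t/τ₁) − τ₂ e^(−t/τ₂))/(τ₁ − τ₂)].
At t = 84.7: e^(−t/τ₁) = 0.084350, e^(−t/τ₂) = 6.8074e-05.
C₂ = 1.38·[1 − (34.253·0.084350 − 8.8276·6.8074e-05)/(25.425)] = 1.38·0.88639 = 1.2232 mg/L.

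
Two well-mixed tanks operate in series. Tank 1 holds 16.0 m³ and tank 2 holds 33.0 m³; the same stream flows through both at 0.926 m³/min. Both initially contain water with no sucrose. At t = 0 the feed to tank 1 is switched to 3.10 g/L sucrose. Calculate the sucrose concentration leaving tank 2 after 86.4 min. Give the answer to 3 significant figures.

Species balance on tank i: dCᵢ/dt = (Cᵢ₋₁ − Cᵢ)/τᵢ with τᵢ = Vᵢ/Q.
τ₁ = 16.0/0.926 = 17.279 min; τ₂ = 33.0/0.926 = 35.637 min.
Tank 1: C₁ = C_in(1 − e^(−t/τ₁)). Tank 2 (τ₁ ≠ τ₂): C₂ = C_in[1 − (τ₁ e^(−t/τ₁) − τ₂ e^(−t/τ₂))/(τ₁ − τ₂)].
At t = 86.4: e^(−t/τ₁) = 0.0067353, e^(−t/τ₂) = 0.088528.
C₂ = 3.10·[1 − (17.279·0.0067353 − 35.637·0.088528)/(-18.359)] = 3.10·0.83449 = 2.5869 g/L.

2.59 g/L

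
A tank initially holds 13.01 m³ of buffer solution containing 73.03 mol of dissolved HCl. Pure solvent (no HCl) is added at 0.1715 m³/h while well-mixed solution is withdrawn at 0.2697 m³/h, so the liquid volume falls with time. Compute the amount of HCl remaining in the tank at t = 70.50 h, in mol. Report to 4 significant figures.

Let m(t) be the amount of HCl. Volume: V(t) = V₀ + (Q_in − Q_out) t = 13.01 − 0.0982000 t; V(70.50) = 6.08690 m³.
Species balance (pure solvent in): dm/dt = −Q_out · m/V(t).
dm/m = −Q_out dt/(V₀ − 0.0982000 t); integrating gives ln(m/m₀) = −(Q_out/(Q_in−Q_out)) ln(V/V₀).
m = m₀ (V₀/V)^(Q_out/(Q_in−Q_out)) = 73.03 × (13.01/6.08690)^(-2.74644) = 9.06784 mol.

9.068 mol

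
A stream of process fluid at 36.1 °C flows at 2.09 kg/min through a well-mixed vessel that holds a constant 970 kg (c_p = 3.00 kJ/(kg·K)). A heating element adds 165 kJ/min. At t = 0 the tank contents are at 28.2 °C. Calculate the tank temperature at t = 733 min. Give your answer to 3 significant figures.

Unsteady energy balance on the tank contents: M c_p dT/dt = ṁ c_p (T_in − T) + 165.
τ = M/ṁ = 464.11 min; T_ss = T_in + Q̇/(ṁ c_p) = 36.1 + 165/(2.09·3.00) = 62.416 °C.
T approaches T_ss exponentially: T(t) = T_ss + (T₀ − T_ss) e^(−t/τ).
T(733) = 62.416 + (-34.216)·e^(−733/464.11) = 62.416 + (-34.216)·0.20611 = 55.364 °C.

55.4 °C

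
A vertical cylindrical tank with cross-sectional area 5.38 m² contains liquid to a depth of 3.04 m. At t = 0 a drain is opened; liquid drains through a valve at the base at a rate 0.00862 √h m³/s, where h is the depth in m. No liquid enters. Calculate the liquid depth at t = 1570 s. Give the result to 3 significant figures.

Accumulation of liquid (constant cross-section A): A dh/dt = −0.00862 √h.
∫ h^(−1/2) dh = −(0.00862/A) ∫ dt, giving 2√h = 2√h₀ − (0.00862/A) t.
√h = √3.04 − 0.00862·1570/(2·5.38) = 1.7436 − 1.2578 = 0.48581.
h = 0.48581² = 0.23601 m.

0.236 m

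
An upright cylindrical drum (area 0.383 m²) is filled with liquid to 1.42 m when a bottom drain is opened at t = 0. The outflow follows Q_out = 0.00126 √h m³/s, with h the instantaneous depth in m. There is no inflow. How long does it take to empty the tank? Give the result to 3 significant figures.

A dh/dt = −Q_out = −0.00126 √h.
Separate and integrate: 2(√h − √h₀) = −(0.00126/A) t.
Tank is empty when √h = 0: t_empty = 2A√h₀/0.00126.
t_empty = 2·0.383·√1.42/0.00126 = 0.76600·1.1916/0.00126 = 724.44 s.

724 s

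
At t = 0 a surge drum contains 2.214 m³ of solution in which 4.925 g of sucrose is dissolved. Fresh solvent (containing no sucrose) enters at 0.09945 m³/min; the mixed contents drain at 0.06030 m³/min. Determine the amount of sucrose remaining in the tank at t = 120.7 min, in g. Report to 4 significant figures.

0.8477 g

Total volume: dV/dt = Q_in − Q_out = 0.0391500 m³/min, so V(t) = 2.214 + 0.0391500 t and V(120.7) = 6.93940 m³.
No sucrose enters, so dm/dt = −Q_out · (m/V).
dm/m = −Q_out dt/(V₀ + 0.0391500 t); integrating gives ln(m/m₀) = −(Q_out/(Q_in−Q_out)) ln(V/V₀).
m = m₀ (V₀/V)^(Q_out/(Q_in−Q_out)) = 4.925 × (2.214/6.93940)^(1.54023) = 0.847675 g.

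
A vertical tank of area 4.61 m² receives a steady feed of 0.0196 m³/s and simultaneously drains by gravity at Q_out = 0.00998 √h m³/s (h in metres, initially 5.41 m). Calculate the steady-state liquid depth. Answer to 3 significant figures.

A dh/dt = Q_in − 0.00998 √h. Steady state requires inflow = outflow:
Q_in = 0.00998 √h_ss ⇒ √h_ss = 0.0196/0.00998 = 1.9639.
h_ss = 1.9639² = 3.8570 m. (Since h₀ = 5.41 m > h_ss, the level will fall toward this value.)

3.86 m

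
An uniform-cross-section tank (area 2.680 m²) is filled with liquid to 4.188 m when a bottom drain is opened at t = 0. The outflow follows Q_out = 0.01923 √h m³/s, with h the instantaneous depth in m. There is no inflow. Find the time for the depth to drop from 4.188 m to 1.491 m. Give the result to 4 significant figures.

A dh/dt = −Q_out = −0.01923 √h.
∫ h^(−1/2) dh = −(0.01923/A) ∫ dt, giving 2√h = 2√h₀ − (0.01923/A) t.
t = 2A(√h₀ − √h)/0.01923 = 2·2.680·(√4.188 − √1.491)/0.01923
  = 5.36000 × (2.04646 − 1.22107) / 0.01923 = 230.063 s.

230.1 s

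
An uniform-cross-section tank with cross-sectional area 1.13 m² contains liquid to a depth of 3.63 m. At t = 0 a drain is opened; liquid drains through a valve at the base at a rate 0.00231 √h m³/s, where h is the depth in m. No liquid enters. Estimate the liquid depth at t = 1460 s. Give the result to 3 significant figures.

0.171 m

Unsteady balance on liquid volume: A dh/dt = −0.00231 √h.
This is separable: 2 d(√h)/dt = −0.00231/A, so √h = √h₀ − (0.00231/(2A)) t.
√h = √3.63 − 0.00231·1460/(2·1.13) = 1.9053 − 1.4923 = 0.41296.
h = 0.41296² = 0.17053 m.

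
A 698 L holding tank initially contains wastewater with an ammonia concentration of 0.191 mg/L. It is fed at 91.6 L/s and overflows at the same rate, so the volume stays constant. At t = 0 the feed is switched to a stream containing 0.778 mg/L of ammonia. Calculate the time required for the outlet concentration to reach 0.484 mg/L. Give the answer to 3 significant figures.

5.27 s

Accumulation = in − out for the solute gives V dC/dt = Q(C_in − C), so τ = V/Q = 7.6201 s.
C(t) = C_in + (C₀ − C_in) e^(−t/τ). Set C = 0.484 and solve for t:
e^(−t/τ) = (C − C_in)/(C₀ − C_in) = (0.484 − 0.778)/(0.191 − 0.778) = 0.50085
t = −τ ln(…) = 7.6201 × 0.69145 = 5.2689 s.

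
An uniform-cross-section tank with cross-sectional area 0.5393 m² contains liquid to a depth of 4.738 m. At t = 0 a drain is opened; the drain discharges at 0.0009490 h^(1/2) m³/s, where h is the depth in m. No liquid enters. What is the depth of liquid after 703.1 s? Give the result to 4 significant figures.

A dh/dt = −Q_out = −0.0009490 √h.
Separate and integrate: 2(√h − √h₀) = −(0.0009490/A) t.
√h = √4.738 − 0.0009490·703.1/(2·0.5393) = 2.17669 − 0.618618 = 1.55808.
h = 1.55808² = 2.42760 m.

2.428 m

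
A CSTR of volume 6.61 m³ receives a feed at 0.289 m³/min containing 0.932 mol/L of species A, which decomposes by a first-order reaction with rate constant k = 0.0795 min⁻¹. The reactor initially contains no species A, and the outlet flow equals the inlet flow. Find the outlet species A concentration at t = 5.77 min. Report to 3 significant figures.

V dC/dt = Q(C_in − C) − k V C.
dC/dt = (Q/V) C_in − (Q/V + k) C; effective rate a = Q/V + k = 0.043722 + 0.0795 = 0.12322 min⁻¹.
C_ss = Q C_in/(Q + kV) = 0.33069 mol/L; C(t) = C_ss + (C₀ − C_ss) e^(−a t).
C(5.77) = 0.33069 + (-0.33069)·e^(−0.12322·5.77) = 0.33069 + (-0.33069)·0.49116 = 0.16827 mol/L.

0.168 mol/L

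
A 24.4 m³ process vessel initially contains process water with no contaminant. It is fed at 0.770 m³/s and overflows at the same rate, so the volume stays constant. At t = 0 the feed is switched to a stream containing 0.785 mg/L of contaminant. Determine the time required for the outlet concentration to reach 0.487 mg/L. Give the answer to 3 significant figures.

30.7 s

Species balance: V dC/dt = Q(C_in − C) ⇒ τ = V/Q = 31.688 s.
C(t) = C_in + (C₀ − C_in) e^(−t/τ). Set C = 0.487 and solve for t:
e^(−t/τ) = (C − C_in)/(C₀ − C_in) = (0.487 − 0.785)/(0 − 0.785) = 0.37962
t = −τ ln(…) = 31.688 × 0.96859 = 30.693 s.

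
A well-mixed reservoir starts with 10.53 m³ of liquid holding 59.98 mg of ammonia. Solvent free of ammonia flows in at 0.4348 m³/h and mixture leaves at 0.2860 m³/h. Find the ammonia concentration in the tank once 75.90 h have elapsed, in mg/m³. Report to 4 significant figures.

0.6772 mg/m³

Total volume: dV/dt = Q_in − Q_out = 0.148800 m³/h, so V(t) = 10.53 + 0.148800 t and V(75.90) = 21.8239 m³.
Species balance (pure solvent in): dm/dt = −Q_out · m/V(t).
dm/m = −Q_out dt/(V₀ + 0.148800 t); integrating gives ln(m/m₀) = −(Q_out/(Q_in−Q_out)) ln(V/V₀).
m = m₀ (V₀/V)^(Q_out/(Q_in−Q_out)) = 59.98 × (10.53/21.8239)^(1.92204) = 14.7799 mg.
C = m/V = 14.7799/21.8239 = 0.677234 mg/m³.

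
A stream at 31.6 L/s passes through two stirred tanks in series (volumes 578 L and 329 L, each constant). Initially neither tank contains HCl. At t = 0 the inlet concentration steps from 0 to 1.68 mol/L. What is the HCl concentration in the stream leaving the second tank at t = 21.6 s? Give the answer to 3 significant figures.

Species balance on tank i: dCᵢ/dt = (Cᵢ₋₁ − Cᵢ)/τᵢ with τᵢ = Vᵢ/Q.
τ₁ = 578/31.6 = 18.291 s; τ₂ = 329/31.6 = 10.411 s.
Tank 1: C₁ = C_in(1 − e^(−t/τ₁)). Tank 2 (τ₁ ≠ τ₂): C₂ = C_in[1 − (τ₁ e^(−t/τ₁) − τ₂ e^(−t/τ₂))/(τ₁ − τ₂)].
At t = 21.6: e^(−t/τ₁) = 0.30700, e^(−t/τ₂) = 0.12560.
C₂ = 1.68·[1 − (18.291·0.30700 − 10.411·0.12560)/(7.8797)] = 1.68·0.45331 = 0.76157 mol/L.

0.762 mol/L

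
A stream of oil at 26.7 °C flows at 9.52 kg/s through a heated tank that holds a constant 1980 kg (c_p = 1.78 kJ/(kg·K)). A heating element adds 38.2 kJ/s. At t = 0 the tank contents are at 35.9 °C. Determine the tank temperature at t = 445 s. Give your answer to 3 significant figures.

M c_p dT/dt = ṁ c_p (T_in − T) + Q̇.
Rearrange: dT/dt = (T_ss − T)/τ with τ = M/ṁ = 207.98 s and T_ss = T_in + Q̇/(ṁ c_p) = 28.954 °C.
T approaches T_ss exponentially: T(t) = T_ss + (T₀ − T_ss) e^(−t/τ).
T(445) = 28.954 + (6.9457)·e^(−445/207.98) = 28.954 + (6.9457)·0.11770 = 29.772 °C.

29.8 °C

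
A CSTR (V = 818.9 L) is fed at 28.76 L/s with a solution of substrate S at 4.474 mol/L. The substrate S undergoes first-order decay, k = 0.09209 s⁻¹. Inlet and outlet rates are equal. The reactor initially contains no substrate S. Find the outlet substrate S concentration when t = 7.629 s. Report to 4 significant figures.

0.7672 mol/L

Species balance: V dC/dt = Q C_in − Q C − k V C.
dC/dt = (Q/V) C_in − (Q/V + k) C; effective rate a = Q/V + k = 0.0351203 + 0.09209 = 0.127210 s⁻¹.
C_ss = Q C_in/(Q + kV) = 1.23518 mol/L; C(t) = C_ss + (C₀ − C_ss) e^(−a t).
C(7.629) = 1.23518 + (-1.23518)·e^(−0.127210·7.629) = 1.23518 + (-1.23518)·0.378898 = 0.767175 mol/L.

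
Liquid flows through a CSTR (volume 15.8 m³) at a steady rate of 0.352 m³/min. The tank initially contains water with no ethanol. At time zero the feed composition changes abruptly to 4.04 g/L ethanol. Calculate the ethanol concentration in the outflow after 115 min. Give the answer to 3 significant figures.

3.73 g/L

Unsteady species balance (constant V, well mixed): V dC/dt = Q(C_in − C).
Time constant τ = V/Q = 15.8/0.352 = 44.886 min.
Integrating: C(t) = C_in + (C₀ − C_in) e^(−t/τ).
C(115) = 4.04 + (0 − 4.04)·e^(−115/44.886) = 4.04 + (-4.0400)·0.077148 = 3.7283 g/L.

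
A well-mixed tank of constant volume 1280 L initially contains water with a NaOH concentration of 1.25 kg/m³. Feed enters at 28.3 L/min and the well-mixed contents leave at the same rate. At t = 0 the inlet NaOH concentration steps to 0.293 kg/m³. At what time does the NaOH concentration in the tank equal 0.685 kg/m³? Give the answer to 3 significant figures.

40.4 min

Species balance: V dC/dt = Q(C_in − C) ⇒ τ = V/Q = 45.230 min.
C(t) = C_in + (C₀ − C_in) e^(−t/τ). Set C = 0.685 and solve for t:
e^(−t/τ) = (C − C_in)/(C₀ − C_in) = (0.685 − 0.293)/(1.25 − 0.293) = 0.40961
t = −τ ln(…) = 45.230 × 0.89254 = 40.369 min.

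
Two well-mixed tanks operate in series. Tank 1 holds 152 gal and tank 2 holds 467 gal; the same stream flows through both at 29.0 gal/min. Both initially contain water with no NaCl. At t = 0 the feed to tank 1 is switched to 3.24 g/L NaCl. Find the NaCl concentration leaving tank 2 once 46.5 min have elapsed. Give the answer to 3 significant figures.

Species balance on tank i: dCᵢ/dt = (Cᵢ₋₁ − Cᵢ)/τᵢ with τᵢ = Vᵢ/Q.
τ₁ = 152/29.0 = 5.2414 min; τ₂ = 467/29.0 = 16.103 min.
Solving the cascade with C₁(0)=C₂(0)=0 gives C₂(t) = C_in[1 − (τ₁ e^(−t/τ₁) − τ₂ e^(−t/τ₂))/(τ₁ − τ₂)].
At t = 46.5: e^(−t/τ₁) = 0.00014030, e^(−t/τ₂) = 0.055711.
C₂ = 3.24·[1 − (5.2414·0.00014030 − 16.103·0.055711)/(-10.862)] = 3.24·0.91747 = 2.9726 g/L.

2.97 g/L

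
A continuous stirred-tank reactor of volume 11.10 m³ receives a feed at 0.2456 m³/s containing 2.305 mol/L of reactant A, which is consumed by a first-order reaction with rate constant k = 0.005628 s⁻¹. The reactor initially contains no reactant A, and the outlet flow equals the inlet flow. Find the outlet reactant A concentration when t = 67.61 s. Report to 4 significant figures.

V dC/dt = Q(C_in − C) − k V C.
This is linear with rate a = Q/V + k = 0.0277541 s⁻¹.
C_ss = Q C_in/(Q + kV) = 1.83759 mol/L; C(t) = C_ss + (C₀ − C_ss) e^(−a t).
C(67.61) = 1.83759 + (-1.83759)·e^(−0.0277541·67.61) = 1.83759 + (-1.83759)·0.153132 = 1.55620 mol/L.

1.556 mol/L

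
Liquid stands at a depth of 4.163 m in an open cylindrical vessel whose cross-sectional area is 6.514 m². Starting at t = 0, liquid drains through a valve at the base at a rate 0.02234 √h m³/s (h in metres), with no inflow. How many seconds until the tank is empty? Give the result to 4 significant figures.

1190 s

With no inflow, A dh/dt = −0.02234 √h.
This is separable: 2 d(√h)/dt = −0.02234/A, so √h = √h₀ − (0.02234/(2A)) t.
Tank is empty when √h = 0: t_empty = 2A√h₀/0.02234.
t_empty = 2·6.514·√4.163/0.02234 = 13.0280·2.04034/0.02234 = 1189.87 s.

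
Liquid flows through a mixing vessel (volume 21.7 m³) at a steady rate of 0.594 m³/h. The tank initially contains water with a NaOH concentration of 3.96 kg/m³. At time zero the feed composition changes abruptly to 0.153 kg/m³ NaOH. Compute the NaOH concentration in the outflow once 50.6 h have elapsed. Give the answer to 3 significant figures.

Accumulation = in − out for the solute gives V dC/dt = Q(C_in − C).
Time constant τ = V/Q = 21.7/0.594 = 36.532 h.
Solution: C(t) = C_in + (C₀ − C_in) e^(−t/τ).
C(50.6) = 0.153 + (3.96 − 0.153)·e^(−50.6/36.532) = 0.153 + (3.8070)·0.25030 = 1.1059 kg/m³.

1.11 kg/m³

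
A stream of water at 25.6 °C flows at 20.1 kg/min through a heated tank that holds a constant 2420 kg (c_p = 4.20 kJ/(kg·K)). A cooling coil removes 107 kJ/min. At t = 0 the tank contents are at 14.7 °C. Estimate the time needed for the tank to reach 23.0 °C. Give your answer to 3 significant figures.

M c_p dT/dt = ṁ c_p (T_in − T) − Q̇.
τ = M/ṁ = 120.40 min; T_ss = T_in − Q̇/(ṁ c_p) = 24.333 °C.
T(t) = T_ss + (T₀ − T_ss) e^(−t/τ). Set T = 23.0:
e^(−t/τ) = (23.0 − 24.333)/(14.7 − 24.333) = 0.13834
t = −120.40 · ln(0.13834) = 238.16 min.

238 min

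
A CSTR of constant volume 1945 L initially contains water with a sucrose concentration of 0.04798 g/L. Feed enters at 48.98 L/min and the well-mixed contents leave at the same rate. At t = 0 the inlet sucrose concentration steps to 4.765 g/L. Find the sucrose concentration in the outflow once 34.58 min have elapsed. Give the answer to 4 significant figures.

2.790 g/L

Transient balance on the dissolved component: V dC/dt = Q(C_in − C).
Time constant τ = V/Q = 1945/48.98 = 39.7101 min.
Solution: C(t) = C_in + (C₀ − C_in) e^(−t/τ).
C(34.58) = 4.765 + (0.04798 − 4.765)·e^(−34.58/39.7101) = 4.765 + (-4.71702)·0.418612 = 2.79040 g/L.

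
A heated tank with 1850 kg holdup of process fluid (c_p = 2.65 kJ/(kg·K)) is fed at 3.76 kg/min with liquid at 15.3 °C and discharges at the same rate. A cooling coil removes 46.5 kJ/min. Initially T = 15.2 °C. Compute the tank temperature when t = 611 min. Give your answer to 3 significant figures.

M c_p dT/dt = ṁ c_p (T_in − T) − Q̇.
Rearrange: dT/dt = (T_ss − T)/τ with τ = M/ṁ = 492.02 min and T_ss = T_in − Q̇/(ṁ c_p) = 10.633 °C.
Solution: T(t) = T_ss + (T₀ − T_ss) e^(−t/τ).
T(611) = 10.633 + (4.5668)·e^(−611/492.02) = 10.633 + (4.5668)·0.28886 = 11.952 °C.

12.0 °C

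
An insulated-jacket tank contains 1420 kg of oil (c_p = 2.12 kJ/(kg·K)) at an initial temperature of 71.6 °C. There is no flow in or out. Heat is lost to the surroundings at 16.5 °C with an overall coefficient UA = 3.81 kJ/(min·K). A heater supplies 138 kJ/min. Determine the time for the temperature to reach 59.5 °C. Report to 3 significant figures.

Lumped-capacitance energy balance: M c_p dT/dt = UA(T_amb − T) + Q̇.
τ = M c_p/UA = 790.13 min; T_ss = T_amb + Q̇/UA = 16.5 + 138/3.81 = 52.720 °C.
T(t) = T_ss + (T₀ − T_ss)e^(−t/τ); set T = 59.5:
t = −τ ln[(T − T_ss)/(T₀ − T_ss)] = −790.13 · ln(0.35909) = 809.23 min.

809 min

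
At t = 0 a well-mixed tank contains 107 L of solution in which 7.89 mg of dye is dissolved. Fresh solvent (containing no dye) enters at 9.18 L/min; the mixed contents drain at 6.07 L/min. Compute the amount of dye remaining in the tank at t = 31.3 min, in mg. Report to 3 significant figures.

Total volume: dV/dt = Q_in − Q_out = 3.1100 L/min, so V(t) = 107 + 3.1100 t and V(31.3) = 204.34 L.
Species balance (pure solvent in): dm/dt = −Q_out · m/V(t).
Separate: dm/m = −Q_out dt/V(t) ⇒ ln(m/m₀) = −(Q_out/(Q_in−Q_out)) ln(V/V₀).
m = m₀ (V₀/V)^(Q_out/(Q_in−Q_out)) = 7.89 × (107/204.34)^(1.9518) = 2.2319 mg.

2.23 mg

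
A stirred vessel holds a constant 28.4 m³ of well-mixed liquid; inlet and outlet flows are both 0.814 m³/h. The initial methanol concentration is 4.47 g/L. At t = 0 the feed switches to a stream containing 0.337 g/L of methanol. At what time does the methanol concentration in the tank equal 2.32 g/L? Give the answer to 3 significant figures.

25.6 h

Species balance: V dC/dt = Q(C_in − C) ⇒ τ = V/Q = 34.889 h.
C(t) = C_in + (C₀ − C_in) e^(−t/τ). Set C = 2.32 and solve for t:
e^(−t/τ) = (C − C_in)/(C₀ − C_in) = (2.32 − 0.337)/(4.47 − 0.337) = 0.47980
t = −τ ln(…) = 34.889 × 0.73439 = 25.623 h.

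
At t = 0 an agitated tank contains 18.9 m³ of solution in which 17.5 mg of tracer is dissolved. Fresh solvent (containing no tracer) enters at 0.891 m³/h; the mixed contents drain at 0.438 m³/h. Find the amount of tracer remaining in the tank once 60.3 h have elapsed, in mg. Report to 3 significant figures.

Let m(t) be the amount of tracer. Volume: V(t) = V₀ + (Q_in − Q_out) t = 18.9 + 0.45300 t; V(60.3) = 46.216 m³.
Solute balance: dm/dt = 0 − Q_out C = −Q_out m/V(t).
dm/m = −Q_out dt/(V₀ + 0.45300 t); integrating gives ln(m/m₀) = −(Q_out/(Q_in−Q_out)) ln(V/V₀).
m = m₀ (V₀/V)^(Q_out/(Q_in−Q_out)) = 17.5 × (18.9/46.216)^(0.96689) = 7.3717 mg.

7.37 mg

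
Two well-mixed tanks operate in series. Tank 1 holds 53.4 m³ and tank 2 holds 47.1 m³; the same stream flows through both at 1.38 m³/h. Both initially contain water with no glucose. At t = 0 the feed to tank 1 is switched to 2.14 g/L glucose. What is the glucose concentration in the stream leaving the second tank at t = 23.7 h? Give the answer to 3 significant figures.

0.298 g/L

Species balance on tank i: dCᵢ/dt = (Cᵢ₋₁ − Cᵢ)/τᵢ with τᵢ = Vᵢ/Q.
τ₁ = 53.4/1.38 = 38.696 h; τ₂ = 47.1/1.38 = 34.130 h.
Solving the cascade with C₁(0)=C₂(0)=0 gives C₂(t) = C_in[1 − (τ₁ e^(−t/τ₁) − τ₂ e^(−t/τ₂))/(τ₁ − τ₂)].
At t = 23.7: e^(−t/τ₁) = 0.54201, e^(−t/τ₂) = 0.49938.
C₂ = 2.14·[1 − (38.696·0.54201 − 34.130·0.49938)/(4.5652)] = 2.14·0.13926 = 0.29801 g/L.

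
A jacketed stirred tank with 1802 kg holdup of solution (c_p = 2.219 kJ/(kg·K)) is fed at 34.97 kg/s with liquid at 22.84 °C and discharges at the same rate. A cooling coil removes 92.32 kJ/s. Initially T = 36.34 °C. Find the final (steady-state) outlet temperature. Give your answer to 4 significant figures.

21.65 °C

First-law balance (no shaft work): M c_p dT/dt = ṁ c_p (T_in − T) − 92.32.
At steady state dT/dt = 0 ⇒ T_ss = T_in − Q̇/(ṁ c_p) = 22.84 − 92.32/(34.97·2.219) = 21.6503 °C.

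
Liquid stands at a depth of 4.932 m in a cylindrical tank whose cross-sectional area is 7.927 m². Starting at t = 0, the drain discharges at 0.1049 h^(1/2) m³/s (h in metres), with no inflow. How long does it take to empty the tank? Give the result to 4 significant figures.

335.6 s

Unsteady balance on liquid volume: A dh/dt = −0.1049 √h.
Separate and integrate: 2(√h − √h₀) = −(0.1049/A) t.
Tank is empty when √h = 0: t_empty = 2A√h₀/0.1049.
t_empty = 2·7.927·√4.932/0.1049 = 15.8540·2.22081/0.1049 = 335.641 s.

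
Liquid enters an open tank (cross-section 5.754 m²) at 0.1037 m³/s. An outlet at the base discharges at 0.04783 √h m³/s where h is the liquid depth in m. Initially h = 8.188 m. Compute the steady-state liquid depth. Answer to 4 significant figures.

4.701 m

Mass balance (ρ constant): A dh/dt = Q_in − 0.04783 √h. At steady state dh/dt = 0:
Q_in = 0.04783 √h_ss ⇒ √h_ss = 0.1037/0.04783 = 2.16810.
h_ss = 2.16810² = 4.70064 m. (Since h₀ = 8.188 m > h_ss, the level will fall toward this value.)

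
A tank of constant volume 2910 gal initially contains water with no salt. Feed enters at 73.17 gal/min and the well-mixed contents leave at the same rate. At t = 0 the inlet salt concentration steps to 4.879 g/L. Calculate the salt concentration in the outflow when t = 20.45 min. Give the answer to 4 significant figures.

Accumulation = in − out for the solute gives V dC/dt = Q(C_in − C).
Rewrite as dC/dt + C/τ = C_in/τ, τ = V/Q = 39.7704 min.
Integrating: C(t) = C_in + (C₀ − C_in) e^(−t/τ).
C(20.45) = 4.879 + (0 − 4.879)·e^(−20.45/39.7704) = 4.879 + (-4.87900)·0.597978 = 1.96147 g/L.

1.961 g/L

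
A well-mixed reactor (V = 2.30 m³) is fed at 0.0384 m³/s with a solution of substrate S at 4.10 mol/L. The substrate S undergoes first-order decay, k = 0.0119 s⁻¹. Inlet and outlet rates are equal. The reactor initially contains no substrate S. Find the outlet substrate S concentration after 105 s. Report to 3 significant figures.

2.27 mol/L

Species balance: V dC/dt = Q C_in − Q C − k V C.
dC/dt = (Q/V) C_in − (Q/V + k) C; effective rate a = Q/V + k = 0.016696 + 0.0119 = 0.028596 s⁻¹.
C_ss = Q C_in/(Q + kV) = 2.3938 mol/L; C(t) = C_ss + (C₀ − C_ss) e^(−a t).
C(105) = 2.3938 + (-2.3938)·e^(−0.028596·105) = 2.3938 + (-2.3938)·0.049661 = 2.2749 mol/L.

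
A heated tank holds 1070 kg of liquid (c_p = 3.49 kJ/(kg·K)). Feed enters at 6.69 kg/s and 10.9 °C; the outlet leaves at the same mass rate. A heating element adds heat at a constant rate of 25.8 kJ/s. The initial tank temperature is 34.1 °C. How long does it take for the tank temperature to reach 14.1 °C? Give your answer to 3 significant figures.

First-law balance (no shaft work): M c_p dT/dt = ṁ c_p (T_in − T) + 25.8.
τ = M/ṁ = 159.94 s; T_ss = T_in + Q̇/(ṁ c_p) = 12.005 °C.
T(t) = T_ss + (T₀ − T_ss) e^(−t/τ). Set T = 14.1:
e^(−t/τ) = (14.1 − 12.005)/(34.1 − 12.005) = 0.094817
t = −159.94 · ln(0.094817) = 376.79 s.

377 s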